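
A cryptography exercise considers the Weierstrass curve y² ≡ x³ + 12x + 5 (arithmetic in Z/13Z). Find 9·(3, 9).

Write G = (3, 9).
Repeated addition: build up to 9G.
2G: tangent at (3, 9): λ = (3·3² + 12)/(2·9) ≡ 0/5. 5⁻¹ ≡ 8 (mod 13), so λ ≡ 0·8 ≡ 0.
  x = λ² - 3 - 3 = 0 - 6 ≡ 7; y = λ·(3 - 7) - 9 ≡ 4. → (7, 4)
3G: (7, 4) + (3, 9). λ = (9 - 4)/(3 - 7) ≡ 5/9 mod 13. 9⁻¹ ≡ 3 (mod 13) since 9·3 = 27 ≡ 1, so λ ≡ 2.
  x = λ² - 7 - 3 = 4 - 10 ≡ 7; y = λ·(7 - 7) - 4 ≡ 9. → (7, 9)
4G: (7, 9) + (3, 9). λ = (9 - 9)/(3 - 7) ≡ 0/9 mod 13. 9⁻¹ ≡ 3 (mod 13) since 9·3 = 27 ≡ 1, so λ ≡ 0.
  x = λ² - 7 - 3 = 0 - 10 ≡ 3; y = λ·(7 - 3) - 9 ≡ 4. → (3, 4)
5G: (3, 4) + (3, 9): same x and y₁ ≡ -y₂, so the sum is O.
6G: O + (3, 9) = (3, 9) (identity).
7G: tangent at (3, 9): λ = (3·3² + 12)/(2·9) ≡ 0/5. 5⁻¹ ≡ 8 (mod 13) since 5·8 = 40 ≡ 1, so λ ≡ 0·8 ≡ 0.
  x = λ² - 3 - 3 = 0 - 6 ≡ 7; y = λ·(3 - 7) - 9 ≡ 4. → (7, 4)
8G: (7, 4) + (3, 9). λ = (9 - 4)/(3 - 7) ≡ 5/9 mod 13. 9⁻¹ ≡ 3 (mod 13) since 9·3 = 27 ≡ 1, so λ ≡ 2.
  x = λ² - 7 - 3 = 4 - 10 ≡ 7; y = λ·(7 - 7) - 4 ≡ 9. → (7, 9)
9G: (7, 9) + (3, 9). λ = (9 - 9)/(3 - 7) ≡ 0/9 mod 13. 9⁻¹ ≡ 3 (mod 13) since 9·3 = 27 ≡ 1, so λ ≡ 0.
  x = λ² - 7 - 3 = 0 - 10 ≡ 3; y = λ·(7 - 3) - 9 ≡ 4. → (3, 4)

(3, 4)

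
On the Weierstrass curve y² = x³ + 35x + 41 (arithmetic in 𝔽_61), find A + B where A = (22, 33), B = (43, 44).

(22, 33) + (43, 44). λ = (44 - 33)/(43 - 22) ≡ 11/21 mod 61. 21⁻¹ ≡ 32 (mod 61), so λ ≡ 47.
  x = λ² - 22 - 43 = 2209 - 65 ≡ 9; y = λ·(22 - 9) - 33 ≡ 29. → (9, 29)

(9, 29)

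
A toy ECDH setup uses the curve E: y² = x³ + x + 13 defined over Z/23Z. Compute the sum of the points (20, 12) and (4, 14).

(20, 12) + (4, 14). λ = (14 - 12)/(4 - 20) ≡ 2/7 mod 23. 7⁻¹ ≡ 10 (mod 23) since 7·10 = 70 ≡ 1, so λ ≡ 20.
  x = λ² - 20 - 4 = 400 - 24 ≡ 8; y = λ·(20 - 8) - 12 ≡ 21. → (8, 21)

(8, 21)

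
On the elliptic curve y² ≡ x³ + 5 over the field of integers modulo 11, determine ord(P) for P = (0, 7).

3

2P: tangent at (0, 7): λ = (3·0² + 0)/(2·7) ≡ 0/3. 3⁻¹ ≡ 4 (mod 11) since 3·4 = 12 ≡ 1, so λ ≡ 0·4 ≡ 0.
  x = λ² - 0 - 0 = 0 - 0 ≡ 0; y = λ·(0 - 0) - 7 ≡ 4. → (0, 4)
3P: (0, 4) + (0, 7): same x and y₁ ≡ -y₂, so the sum is ∞.
3P = ∞, so the order is 3.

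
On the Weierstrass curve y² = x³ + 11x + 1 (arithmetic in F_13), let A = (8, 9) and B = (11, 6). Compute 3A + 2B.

First 3A:
Repeated addition: build up to 3A.
2A: tangent at (8, 9): λ = (3·8² + 11)/(2·9) ≡ 8/5. 5⁻¹ ≡ 8 (mod 13), so λ ≡ 8·8 ≡ 12.
  x = λ² - 8 - 8 = 144 - 16 ≡ 11; y = λ·(8 - 11) - 9 ≡ 7. → (11, 7)
3A: (11, 7) + (8, 9). λ = (9 - 7)/(8 - 11) ≡ 2/10 mod 13. 10⁻¹ ≡ 4 (mod 13), so λ ≡ 8.
  x = λ² - 11 - 8 = 64 - 19 ≡ 6; y = λ·(11 - 6) - 7 ≡ 7. → (6, 7)
3A = (6, 7).
Next 2B:
Repeated addition: build up to 2B.
2B: tangent at (11, 6): λ = (3·11² + 11)/(2·6) ≡ 10/12. 12⁻¹ ≡ 12 (mod 13), so λ ≡ 10·12 ≡ 3.
  x = λ² - 11 - 11 = 9 - 22 ≡ 0; y = λ·(11 - 0) - 6 ≡ 1. → (0, 1)
2B = (0, 1).
Finally 3A + 2B:
(6, 7) + (0, 1). λ = (1 - 7)/(0 - 6) ≡ 7/7 mod 13. 7⁻¹ ≡ 2 (mod 13), so λ ≡ 1.
  x = λ² - 6 - 0 = 1 - 6 ≡ 8; y = λ·(6 - 8) - 7 ≡ 4. → (8, 4)

(8, 4)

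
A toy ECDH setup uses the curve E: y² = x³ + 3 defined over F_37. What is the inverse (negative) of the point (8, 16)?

(8, 21)

-(8, 16) = (8, -16 mod 37) = (8, 21).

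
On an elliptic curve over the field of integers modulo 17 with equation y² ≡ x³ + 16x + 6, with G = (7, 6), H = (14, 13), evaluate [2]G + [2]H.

(7, 6)

First 2G:
Repeated addition: build up to 2G.
2G: tangent at (7, 6): λ = (3·7² + 16)/(2·6) ≡ 10/12. 12⁻¹ ≡ 10 (mod 17), so λ ≡ 10·10 ≡ 15.
  x = λ² - 7 - 7 = 225 - 14 ≡ 7; y = λ·(7 - 7) - 6 ≡ 11. → (7, 11)
2G = (7, 11).
Next 2H:
Repeated addition: build up to 2H.
2H: tangent at (14, 13): λ = (3·14² + 16)/(2·13) ≡ 9/9. 9⁻¹ ≡ 2 (mod 17) since 9·2 = 18 ≡ 1, so λ ≡ 9·2 ≡ 1.
  x = λ² - 14 - 14 = 1 - 28 ≡ 7; y = λ·(14 - 7) - 13 ≡ 11. → (7, 11)
2H = (7, 11).
Finally 2G + 2H:
tangent at (7, 11): λ = (3·7² + 16)/(2·11) ≡ 10/5. 5⁻¹ ≡ 7 (mod 17) since 5·7 = 35 ≡ 1, so λ ≡ 10·7 ≡ 2.
  x = λ² - 7 - 7 = 4 - 14 ≡ 7; y = λ·(7 - 7) - 11 ≡ 6. → (7, 6)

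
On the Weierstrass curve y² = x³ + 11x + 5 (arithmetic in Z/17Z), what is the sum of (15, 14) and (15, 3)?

The two points share x = 15 and their y-coordinates satisfy 14 + 3 ≡ 0 (mod 17), so they are inverses. Their sum is ∞.

O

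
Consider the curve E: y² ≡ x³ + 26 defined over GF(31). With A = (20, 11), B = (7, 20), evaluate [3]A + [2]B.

First 3A:
Repeated addition: build up to 3A.
2A: tangent at (20, 11): λ = (3·20² + 0)/(2·11) ≡ 22/22. 22⁻¹ ≡ 24 (mod 31) since 22·24 = 528 ≡ 1, so λ ≡ 22·24 ≡ 1.
  x = λ² - 20 - 20 = 1 - 40 ≡ 23; y = λ·(20 - 23) - 11 ≡ 17. → (23, 17)
3A: (23, 17) + (20, 11). λ = (11 - 17)/(20 - 23) ≡ 25/28 mod 31. 28⁻¹ ≡ 10 (mod 31), so λ ≡ 2.
  x = λ² - 23 - 20 = 4 - 43 ≡ 23; y = λ·(23 - 23) - 17 ≡ 14. → (23, 14)
3A = (23, 14).
Next 2B:
Repeated addition: build up to 2B.
2B: tangent at (7, 20): λ = (3·7² + 0)/(2·20) ≡ 23/9. 9⁻¹ ≡ 7 (mod 31) since 9·7 = 63 ≡ 1, so λ ≡ 23·7 ≡ 6.
  x = λ² - 7 - 7 = 36 - 14 ≡ 22; y = λ·(7 - 22) - 20 ≡ 14. → (22, 14)
2B = (22, 14).
Finally 3A + 2B:
(23, 14) + (22, 14). λ = (14 - 14)/(22 - 23) ≡ 0/30 mod 31. 30⁻¹ ≡ 30 (mod 31) since 30·30 = 900 ≡ 1, so λ ≡ 0.
  x = λ² - 23 - 22 = 0 - 45 ≡ 17; y = λ·(23 - 17) - 14 ≡ 17. → (17, 17)

(17, 17)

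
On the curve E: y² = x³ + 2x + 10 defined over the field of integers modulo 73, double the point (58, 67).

tangent at (58, 67): λ = (3·58² + 2)/(2·67) ≡ 20/61. 61⁻¹ ≡ 6 (mod 73), so λ ≡ 20·6 ≡ 47.
  x = λ² - 58 - 58 = 2209 - 116 ≡ 49; y = λ·(58 - 49) - 67 ≡ 64. → (49, 64)

(49, 64)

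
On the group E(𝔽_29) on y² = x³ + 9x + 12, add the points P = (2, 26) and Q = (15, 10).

(2, 26) + (15, 10). λ = (10 - 26)/(15 - 2) ≡ 13/13 mod 29. 13⁻¹ ≡ 9 (mod 29) since 13·9 = 117 ≡ 1, so λ ≡ 1.
  x = λ² - 2 - 15 = 1 - 17 ≡ 13; y = λ·(2 - 13) - 26 ≡ 21. → (13, 21)

(13, 21)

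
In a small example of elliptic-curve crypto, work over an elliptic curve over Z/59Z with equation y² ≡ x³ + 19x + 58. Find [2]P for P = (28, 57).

tangent at (28, 57): λ = (3·28² + 19)/(2·57) ≡ 11/55. 55⁻¹ ≡ 44 (mod 59) since 55·44 = 2420 ≡ 1, so λ ≡ 11·44 ≡ 12.
  x = λ² - 28 - 28 = 144 - 56 ≡ 29; y = λ·(28 - 29) - 57 ≡ 49. → (29, 49)

(29, 49)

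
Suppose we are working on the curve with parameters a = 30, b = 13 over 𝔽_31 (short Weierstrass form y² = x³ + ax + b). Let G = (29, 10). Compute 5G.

Repeated addition: build up to 5G.
2G: tangent at (29, 10): λ = (3·29² + 30)/(2·10) ≡ 11/20. 20⁻¹ ≡ 14 (mod 31) since 20·14 = 280 ≡ 1, so λ ≡ 11·14 ≡ 30.
  x = λ² - 29 - 29 = 900 - 58 ≡ 5; y = λ·(29 - 5) - 10 ≡ 28. → (5, 28)
3G: (5, 28) + (29, 10). λ = (10 - 28)/(29 - 5) ≡ 13/24 mod 31. 24⁻¹ ≡ 22 (mod 31), so λ ≡ 7.
  x = λ² - 5 - 29 = 49 - 34 ≡ 15; y = λ·(5 - 15) - 28 ≡ 26. → (15, 26)
4G: (15, 26) + (29, 10). λ = (10 - 26)/(29 - 15) ≡ 15/14 mod 31. 14⁻¹ ≡ 20 (mod 31), so λ ≡ 21.
  x = λ² - 15 - 29 = 441 - 44 ≡ 25; y = λ·(15 - 25) - 26 ≡ 12. → (25, 12)
5G: (25, 12) + (29, 10). λ = (10 - 12)/(29 - 25) ≡ 29/4 mod 31. 4⁻¹ ≡ 8 (mod 31), so λ ≡ 15.
  x = λ² - 25 - 29 = 225 - 54 ≡ 16; y = λ·(25 - 16) - 12 ≡ 30. → (16, 30)

(16, 30)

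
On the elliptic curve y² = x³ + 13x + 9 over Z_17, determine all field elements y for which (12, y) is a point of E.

none

x³ + 13x + 9 = 1893 ≡ 6 (mod 17).
6 is a non-residue mod 17; no y exists.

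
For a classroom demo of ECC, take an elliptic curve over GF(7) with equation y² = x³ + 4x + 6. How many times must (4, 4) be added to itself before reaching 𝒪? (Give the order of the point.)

2P: tangent at (4, 4): λ = (3·4² + 4)/(2·4) ≡ 3/1. 1⁻¹ ≡ 1 (mod 7) since 1·1 = 1 ≡ 1, so λ ≡ 3·1 ≡ 3.
  x = λ² - 4 - 4 = 9 - 8 ≡ 1; y = λ·(4 - 1) - 4 ≡ 5. → (1, 5)
3P: (1, 5) + (4, 4). λ = (4 - 5)/(4 - 1) ≡ 6/3 mod 7. 3⁻¹ ≡ 5 (mod 7) since 3·5 = 15 ≡ 1, so λ ≡ 2.
  x = λ² - 1 - 4 = 4 - 5 ≡ 6; y = λ·(1 - 6) - 5 ≡ 6. → (6, 6)
4P: (6, 6) + (4, 4). λ = (4 - 6)/(4 - 6) ≡ 5/5 mod 7. 5⁻¹ ≡ 3 (mod 7) since 5·3 = 15 ≡ 1, so λ ≡ 1.
  x = λ² - 6 - 4 = 1 - 10 ≡ 5; y = λ·(6 - 5) - 6 ≡ 2. → (5, 2)
5P: (5, 2) + (4, 4). λ = (4 - 2)/(4 - 5) ≡ 2/6 mod 7. 6⁻¹ ≡ 6 (mod 7), so λ ≡ 5.
  x = λ² - 5 - 4 = 25 - 9 ≡ 2; y = λ·(5 - 2) - 2 ≡ 6. → (2, 6)
6P: (2, 6) + (4, 4). λ = (4 - 6)/(4 - 2) ≡ 5/2 mod 7. 2⁻¹ ≡ 4 (mod 7) since 2·4 = 8 ≡ 1, so λ ≡ 6.
  x = λ² - 2 - 4 = 36 - 6 ≡ 2; y = λ·(2 - 2) - 6 ≡ 1. → (2, 1)
7P: (2, 1) + (4, 4). λ = (4 - 1)/(4 - 2) ≡ 3/2 mod 7. 2⁻¹ ≡ 4 (mod 7), so λ ≡ 5.
  x = λ² - 2 - 4 = 25 - 6 ≡ 5; y = λ·(2 - 5) - 1 ≡ 5. → (5, 5)
8P: (5, 5) + (4, 4). λ = (4 - 5)/(4 - 5) ≡ 6/6 mod 7. 6⁻¹ ≡ 6 (mod 7) since 6·6 = 36 ≡ 1, so λ ≡ 1.
  x = λ² - 5 - 4 = 1 - 9 ≡ 6; y = λ·(5 - 6) - 5 ≡ 1. → (6, 1)
9P: (6, 1) + (4, 4). λ = (4 - 1)/(4 - 6) ≡ 3/5 mod 7. 5⁻¹ ≡ 3 (mod 7), so λ ≡ 2.
  x = λ² - 6 - 4 = 4 - 10 ≡ 1; y = λ·(6 - 1) - 1 ≡ 2. → (1, 2)
10P: (1, 2) + (4, 4). λ = (4 - 2)/(4 - 1) ≡ 2/3 mod 7. 3⁻¹ ≡ 5 (mod 7), so λ ≡ 3.
  x = λ² - 1 - 4 = 9 - 5 ≡ 4; y = λ·(1 - 4) - 2 ≡ 3. → (4, 3)
11P: (4, 3) + (4, 4): same x and y₁ ≡ -y₂, so the sum is 𝒪.
11P = 𝒪, so the order is 11.

11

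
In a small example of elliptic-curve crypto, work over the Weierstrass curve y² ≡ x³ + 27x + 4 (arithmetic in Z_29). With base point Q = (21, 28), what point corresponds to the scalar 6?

Repeated addition: build up to 6Q.
2Q: tangent at (21, 28): λ = (3·21² + 27)/(2·28) ≡ 16/27. 27⁻¹ ≡ 14 (mod 29), so λ ≡ 16·14 ≡ 21.
  x = λ² - 21 - 21 = 441 - 42 ≡ 22; y = λ·(21 - 22) - 28 ≡ 9. → (22, 9)
3Q: (22, 9) + (21, 28). λ = (28 - 9)/(21 - 22) ≡ 19/28 mod 29. 28⁻¹ ≡ 28 (mod 29) since 28·28 = 784 ≡ 1, so λ ≡ 10.
  x = λ² - 22 - 21 = 100 - 43 ≡ 28; y = λ·(22 - 28) - 9 ≡ 18. → (28, 18)
4Q: (28, 18) + (21, 28). λ = (28 - 18)/(21 - 28) ≡ 10/22 mod 29. 22⁻¹ ≡ 4 (mod 29) since 22·4 = 88 ≡ 1, so λ ≡ 11.
  x = λ² - 28 - 21 = 121 - 49 ≡ 14; y = λ·(28 - 14) - 18 ≡ 20. → (14, 20)
5Q: (14, 20) + (21, 28). λ = (28 - 20)/(21 - 14) ≡ 8/7 mod 29. 7⁻¹ ≡ 25 (mod 29), so λ ≡ 26.
  x = λ² - 14 - 21 = 676 - 35 ≡ 3; y = λ·(14 - 3) - 20 ≡ 5. → (3, 5)
6Q: (3, 5) + (21, 28). λ = (28 - 5)/(21 - 3) ≡ 23/18 mod 29. 18⁻¹ ≡ 21 (mod 29) since 18·21 = 378 ≡ 1, so λ ≡ 19.
  x = λ² - 3 - 21 = 361 - 24 ≡ 18; y = λ·(3 - 18) - 5 ≡ 0. → (18, 0)

(18, 0)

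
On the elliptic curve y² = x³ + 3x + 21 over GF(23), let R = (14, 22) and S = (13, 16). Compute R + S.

(9, 8)

(14, 22) + (13, 16). λ = (16 - 22)/(13 - 14) ≡ 17/22 mod 23. 22⁻¹ ≡ 22 (mod 23), so λ ≡ 6.
  x = λ² - 14 - 13 = 36 - 27 ≡ 9; y = λ·(14 - 9) - 22 ≡ 8. → (9, 8)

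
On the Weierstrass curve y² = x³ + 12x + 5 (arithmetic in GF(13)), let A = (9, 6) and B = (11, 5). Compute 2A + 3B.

(9, 6)

First 2A:
Repeated addition: build up to 2A.
2A: tangent at (9, 6): λ = (3·9² + 12)/(2·6) ≡ 8/12. 12⁻¹ ≡ 12 (mod 13), so λ ≡ 8·12 ≡ 5.
  x = λ² - 9 - 9 = 25 - 18 ≡ 7; y = λ·(9 - 7) - 6 ≡ 4. → (7, 4)
2A = (7, 4).
Next 3B:
Repeated addition: build up to 3B.
2B: tangent at (11, 5): λ = (3·11² + 12)/(2·5) ≡ 11/10. 10⁻¹ ≡ 4 (mod 13) since 10·4 = 40 ≡ 1, so λ ≡ 11·4 ≡ 5.
  x = λ² - 11 - 11 = 25 - 22 ≡ 3; y = λ·(11 - 3) - 5 ≡ 9. → (3, 9)
3B: (3, 9) + (11, 5). λ = (5 - 9)/(11 - 3) ≡ 9/8 mod 13. 8⁻¹ ≡ 5 (mod 13) since 8·5 = 40 ≡ 1, so λ ≡ 6.
  x = λ² - 3 - 11 = 36 - 14 ≡ 9; y = λ·(3 - 9) - 9 ≡ 7. → (9, 7)
3B = (9, 7).
Finally 2A + 3B:
(7, 4) + (9, 7). λ = (7 - 4)/(9 - 7) ≡ 3/2 mod 13. 2⁻¹ ≡ 7 (mod 13) since 2·7 = 14 ≡ 1, so λ ≡ 8.
  x = λ² - 7 - 9 = 64 - 16 ≡ 9; y = λ·(7 - 9) - 4 ≡ 6. → (9, 6)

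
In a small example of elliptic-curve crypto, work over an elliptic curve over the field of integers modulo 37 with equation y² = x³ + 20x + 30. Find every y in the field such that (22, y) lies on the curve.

none

x³ + 20x + 30 = 11118 ≡ 18 (mod 37).
18 is a non-residue mod 37; no y exists.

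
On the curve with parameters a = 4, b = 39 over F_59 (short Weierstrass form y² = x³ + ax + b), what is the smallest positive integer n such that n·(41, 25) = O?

8

2P: tangent at (41, 25): λ = (3·41² + 4)/(2·25) ≡ 32/50. 50⁻¹ ≡ 13 (mod 59), so λ ≡ 32·13 ≡ 3.
  x = λ² - 41 - 41 = 9 - 82 ≡ 45; y = λ·(41 - 45) - 25 ≡ 22. → (45, 22)
3P: (45, 22) + (41, 25). λ = (25 - 22)/(41 - 45) ≡ 3/55 mod 59. 55⁻¹ ≡ 44 (mod 59) since 55·44 = 2420 ≡ 1, so λ ≡ 14.
  x = λ² - 45 - 41 = 196 - 86 ≡ 51; y = λ·(45 - 51) - 22 ≡ 12. → (51, 12)
4P: (51, 12) + (41, 25). λ = (25 - 12)/(41 - 51) ≡ 13/49 mod 59. 49⁻¹ ≡ 53 (mod 59), so λ ≡ 40.
  x = λ² - 51 - 41 = 1600 - 92 ≡ 33; y = λ·(51 - 33) - 12 ≡ 0. → (33, 0)
5P: (33, 0) + (41, 25). λ = (25 - 0)/(41 - 33) ≡ 25/8 mod 59. 8⁻¹ ≡ 37 (mod 59), so λ ≡ 40.
  x = λ² - 33 - 41 = 1600 - 74 ≡ 51; y = λ·(33 - 51) - 0 ≡ 47. → (51, 47)
6P: (51, 47) + (41, 25). λ = (25 - 47)/(41 - 51) ≡ 37/49 mod 59. 49⁻¹ ≡ 53 (mod 59), so λ ≡ 14.
  x = λ² - 51 - 41 = 196 - 92 ≡ 45; y = λ·(51 - 45) - 47 ≡ 37. → (45, 37)
7P: (45, 37) + (41, 25). λ = (25 - 37)/(41 - 45) ≡ 47/55 mod 59. 55⁻¹ ≡ 44 (mod 59) since 55·44 = 2420 ≡ 1, so λ ≡ 3.
  x = λ² - 45 - 41 = 9 - 86 ≡ 41; y = λ·(45 - 41) - 37 ≡ 34. → (41, 34)
8P: (41, 34) + (41, 25): same x and y₁ ≡ -y₂, so the sum is O.
8P = O, so the order is 8.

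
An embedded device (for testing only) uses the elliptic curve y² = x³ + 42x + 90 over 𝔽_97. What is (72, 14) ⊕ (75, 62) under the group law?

(12, 73)

(72, 14) + (75, 62). λ = (62 - 14)/(75 - 72) ≡ 48/3 mod 97. 3⁻¹ ≡ 65 (mod 97) since 3·65 = 195 ≡ 1, so λ ≡ 16.
  x = λ² - 72 - 75 = 256 - 147 ≡ 12; y = λ·(72 - 12) - 14 ≡ 73. → (12, 73)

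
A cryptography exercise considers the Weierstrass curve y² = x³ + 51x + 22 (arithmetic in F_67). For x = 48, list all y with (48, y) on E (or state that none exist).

x³ + 51x + 22 = 113062 ≡ 33 (mod 67).
Square roots of 33 mod 67: 10 and 57 (since 10² = 100 ≡ 33).

10, 57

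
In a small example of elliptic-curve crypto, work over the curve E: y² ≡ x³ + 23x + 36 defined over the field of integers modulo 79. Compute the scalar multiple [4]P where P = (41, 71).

(23, 31)

Double-and-add on 4 = (100)₂. Start with P = (41, 71) for the leading 1-bit.
double: tangent at (41, 71): λ = (3·41² + 23)/(2·71) ≡ 10/63. 63⁻¹ ≡ 74 (mod 79) since 63·74 = 4662 ≡ 1, so λ ≡ 10·74 ≡ 29.
  x = λ² - 41 - 41 = 841 - 82 ≡ 48; y = λ·(41 - 48) - 71 ≡ 42. → (48, 42)
double: tangent at (48, 42): λ = (3·48² + 23)/(2·42) ≡ 62/5. 5⁻¹ ≡ 16 (mod 79), so λ ≡ 62·16 ≡ 44.
  x = λ² - 48 - 48 = 1936 - 96 ≡ 23; y = λ·(48 - 23) - 42 ≡ 31. → (23, 31)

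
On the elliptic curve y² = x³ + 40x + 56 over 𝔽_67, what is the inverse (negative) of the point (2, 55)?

(2, 12)

-(2, 55) = (2, -55 mod 67) = (2, 12).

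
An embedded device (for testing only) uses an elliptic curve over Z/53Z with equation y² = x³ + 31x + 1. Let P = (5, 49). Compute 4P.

(45, 6)

Repeated addition: build up to 4P.
2P: tangent at (5, 49): λ = (3·5² + 31)/(2·49) ≡ 0/45. 45⁻¹ ≡ 33 (mod 53), so λ ≡ 0·33 ≡ 0.
  x = λ² - 5 - 5 = 0 - 10 ≡ 43; y = λ·(5 - 43) - 49 ≡ 4. → (43, 4)
3P: (43, 4) + (5, 49). λ = (49 - 4)/(5 - 43) ≡ 45/15 mod 53. 15⁻¹ ≡ 46 (mod 53), so λ ≡ 3.
  x = λ² - 43 - 5 = 9 - 48 ≡ 14; y = λ·(43 - 14) - 4 ≡ 30. → (14, 30)
4P: (14, 30) + (5, 49). λ = (49 - 30)/(5 - 14) ≡ 19/44 mod 53. 44⁻¹ ≡ 47 (mod 53) since 44·47 = 2068 ≡ 1, so λ ≡ 45.
  x = λ² - 14 - 5 = 2025 - 19 ≡ 45; y = λ·(14 - 45) - 30 ≡ 6. → (45, 6)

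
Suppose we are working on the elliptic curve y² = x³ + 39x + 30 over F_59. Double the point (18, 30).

tangent at (18, 30): λ = (3·18² + 39)/(2·30) ≡ 8/1. 1⁻¹ ≡ 1 (mod 59), so λ ≡ 8·1 ≡ 8.
  x = λ² - 18 - 18 = 64 - 36 ≡ 28; y = λ·(18 - 28) - 30 ≡ 8. → (28, 8)

(28, 8)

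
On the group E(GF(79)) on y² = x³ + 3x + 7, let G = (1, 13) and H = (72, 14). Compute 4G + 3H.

First 4G:
Repeated addition: build up to 4G.
2G: tangent at (1, 13): λ = (3·1² + 3)/(2·13) ≡ 6/26. 26⁻¹ ≡ 76 (mod 79) since 26·76 = 1976 ≡ 1, so λ ≡ 6·76 ≡ 61.
  x = λ² - 1 - 1 = 3721 - 2 ≡ 6; y = λ·(1 - 6) - 13 ≡ 77. → (6, 77)
3G: (6, 77) + (1, 13). λ = (13 - 77)/(1 - 6) ≡ 15/74 mod 79. 74⁻¹ ≡ 63 (mod 79), so λ ≡ 76.
  x = λ² - 6 - 1 = 5776 - 7 ≡ 2; y = λ·(6 - 2) - 77 ≡ 69. → (2, 69)
4G: (2, 69) + (1, 13). λ = (13 - 69)/(1 - 2) ≡ 23/78 mod 79. 78⁻¹ ≡ 78 (mod 79) since 78·78 = 6084 ≡ 1, so λ ≡ 56.
  x = λ² - 2 - 1 = 3136 - 3 ≡ 52; y = λ·(2 - 52) - 69 ≡ 54. → (52, 54)
4G = (52, 54).
Next 3H:
Repeated addition: build up to 3H.
2H: tangent at (72, 14): λ = (3·72² + 3)/(2·14) ≡ 71/28. 28⁻¹ ≡ 48 (mod 79), so λ ≡ 71·48 ≡ 11.
  x = λ² - 72 - 72 = 121 - 144 ≡ 56; y = λ·(72 - 56) - 14 ≡ 4. → (56, 4)
3H: (56, 4) + (72, 14). λ = (14 - 4)/(72 - 56) ≡ 10/16 mod 79. 16⁻¹ ≡ 5 (mod 79) since 16·5 = 80 ≡ 1, so λ ≡ 50.
  x = λ² - 56 - 72 = 2500 - 128 ≡ 2; y = λ·(56 - 2) - 4 ≡ 10. → (2, 10)
3H = (2, 10).
Finally 4G + 3H:
(52, 54) + (2, 10). λ = (10 - 54)/(2 - 52) ≡ 35/29 mod 79. 29⁻¹ ≡ 30 (mod 79) since 29·30 = 870 ≡ 1, so λ ≡ 23.
  x = λ² - 52 - 2 = 529 - 54 ≡ 1; y = λ·(52 - 1) - 54 ≡ 13. → (1, 13)

(1, 13)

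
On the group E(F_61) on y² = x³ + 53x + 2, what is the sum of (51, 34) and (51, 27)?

The two points share x = 51 and their y-coordinates satisfy 34 + 27 ≡ 0 (mod 61), so they are inverses. Their sum is O.

O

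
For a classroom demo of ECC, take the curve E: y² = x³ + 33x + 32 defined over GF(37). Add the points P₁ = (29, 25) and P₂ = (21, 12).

(29, 25) + (21, 12). λ = (12 - 25)/(21 - 29) ≡ 24/29 mod 37. 29⁻¹ ≡ 23 (mod 37), so λ ≡ 34.
  x = λ² - 29 - 21 = 1156 - 50 ≡ 33; y = λ·(29 - 33) - 25 ≡ 24. → (33, 24)

(33, 24)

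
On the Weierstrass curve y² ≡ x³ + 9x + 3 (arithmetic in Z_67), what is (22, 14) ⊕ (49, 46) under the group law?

(22, 14) + (49, 46). λ = (46 - 14)/(49 - 22) ≡ 32/27 mod 67. 27⁻¹ ≡ 5 (mod 67), so λ ≡ 26.
  x = λ² - 22 - 49 = 676 - 71 ≡ 2; y = λ·(22 - 2) - 14 ≡ 37. → (2, 37)

(2, 37)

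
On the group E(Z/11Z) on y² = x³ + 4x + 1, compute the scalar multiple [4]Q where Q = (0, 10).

Repeated addition: build up to 4Q.
2Q: tangent at (0, 10): λ = (3·0² + 4)/(2·10) ≡ 4/9. 9⁻¹ ≡ 5 (mod 11) since 9·5 = 45 ≡ 1, so λ ≡ 4·5 ≡ 9.
  x = λ² - 0 - 0 = 81 - 0 ≡ 4; y = λ·(0 - 4) - 10 ≡ 9. → (4, 9)
3Q: (4, 9) + (0, 10). λ = (10 - 9)/(0 - 4) ≡ 1/7 mod 11. 7⁻¹ ≡ 8 (mod 11), so λ ≡ 8.
  x = λ² - 4 - 0 = 64 - 4 ≡ 5; y = λ·(4 - 5) - 9 ≡ 5. → (5, 5)
4Q: (5, 5) + (0, 10). λ = (10 - 5)/(0 - 5) ≡ 5/6 mod 11. 6⁻¹ ≡ 2 (mod 11) since 6·2 = 12 ≡ 1, so λ ≡ 10.
  x = λ² - 5 - 0 = 100 - 5 ≡ 7; y = λ·(5 - 7) - 5 ≡ 8. → (7, 8)

(7, 8)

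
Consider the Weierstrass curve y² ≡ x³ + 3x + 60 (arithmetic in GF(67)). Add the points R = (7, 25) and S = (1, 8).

(7, 25) + (1, 8). λ = (8 - 25)/(1 - 7) ≡ 50/61 mod 67. 61⁻¹ ≡ 11 (mod 67), so λ ≡ 14.
  x = λ² - 7 - 1 = 196 - 8 ≡ 54; y = λ·(7 - 54) - 25 ≡ 54. → (54, 54)

(54, 54)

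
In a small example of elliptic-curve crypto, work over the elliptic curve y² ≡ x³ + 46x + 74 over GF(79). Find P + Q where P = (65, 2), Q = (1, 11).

(26, 53)

(65, 2) + (1, 11). λ = (11 - 2)/(1 - 65) ≡ 9/15 mod 79. 15⁻¹ ≡ 58 (mod 79), so λ ≡ 48.
  x = λ² - 65 - 1 = 2304 - 66 ≡ 26; y = λ·(65 - 26) - 2 ≡ 53. → (26, 53)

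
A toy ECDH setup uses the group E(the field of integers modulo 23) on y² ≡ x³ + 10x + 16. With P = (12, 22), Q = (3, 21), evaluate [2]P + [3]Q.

(18, 18)

First 2P:
Repeated addition: build up to 2P.
2P: tangent at (12, 22): λ = (3·12² + 10)/(2·22) ≡ 5/21. 21⁻¹ ≡ 11 (mod 23) since 21·11 = 231 ≡ 1, so λ ≡ 5·11 ≡ 9.
  x = λ² - 12 - 12 = 81 - 24 ≡ 11; y = λ·(12 - 11) - 22 ≡ 10. → (11, 10)
2P = (11, 10).
Next 3Q:
Repeated addition: build up to 3Q.
2Q: tangent at (3, 21): λ = (3·3² + 10)/(2·21) ≡ 14/19. 19⁻¹ ≡ 17 (mod 23) since 19·17 = 323 ≡ 1, so λ ≡ 14·17 ≡ 8.
  x = λ² - 3 - 3 = 64 - 6 ≡ 12; y = λ·(3 - 12) - 21 ≡ 22. → (12, 22)
3Q: (12, 22) + (3, 21). λ = (21 - 22)/(3 - 12) ≡ 22/14 mod 23. 14⁻¹ ≡ 5 (mod 23), so λ ≡ 18.
  x = λ² - 12 - 3 = 324 - 15 ≡ 10; y = λ·(12 - 10) - 22 ≡ 14. → (10, 14)
3Q = (10, 14).
Finally 2P + 3Q:
(11, 10) + (10, 14). λ = (14 - 10)/(10 - 11) ≡ 4/22 mod 23. 22⁻¹ ≡ 22 (mod 23), so λ ≡ 19.
  x = λ² - 11 - 10 = 361 - 21 ≡ 18; y = λ·(11 - 18) - 10 ≡ 18. → (18, 18)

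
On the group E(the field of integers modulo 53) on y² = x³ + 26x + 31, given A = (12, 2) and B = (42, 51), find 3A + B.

First 3A:
Repeated addition: build up to 3A.
2A: tangent at (12, 2): λ = (3·12² + 26)/(2·2) ≡ 34/4. 4⁻¹ ≡ 40 (mod 53) since 4·40 = 160 ≡ 1, so λ ≡ 34·40 ≡ 35.
  x = λ² - 12 - 12 = 1225 - 24 ≡ 35; y = λ·(12 - 35) - 2 ≡ 41. → (35, 41)
3A: (35, 41) + (12, 2). λ = (2 - 41)/(12 - 35) ≡ 14/30 mod 53. 30⁻¹ ≡ 23 (mod 53), so λ ≡ 4.
  x = λ² - 35 - 12 = 16 - 47 ≡ 22; y = λ·(35 - 22) - 41 ≡ 11. → (22, 11)
3A = (22, 11).
Finally 3A + B:
(22, 11) + (42, 51). λ = (51 - 11)/(42 - 22) ≡ 40/20 mod 53. 20⁻¹ ≡ 8 (mod 53), so λ ≡ 2.
  x = λ² - 22 - 42 = 4 - 64 ≡ 46; y = λ·(22 - 46) - 11 ≡ 47. → (46, 47)

(46, 47)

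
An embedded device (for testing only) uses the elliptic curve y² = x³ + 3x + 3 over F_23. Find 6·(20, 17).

(21, 9)

Write P = (20, 17).
Double-and-add on 6 = (110)₂. Start with P = (20, 17) for the leading 1-bit.
double: tangent at (20, 17): λ = (3·20² + 3)/(2·17) ≡ 7/11. 11⁻¹ ≡ 21 (mod 23), so λ ≡ 7·21 ≡ 9.
  x = λ² - 20 - 20 = 81 - 40 ≡ 18; y = λ·(20 - 18) - 17 ≡ 1. → (18, 1)
add P: (18, 1) + (20, 17). λ = (17 - 1)/(20 - 18) ≡ 16/2 mod 23. 2⁻¹ ≡ 12 (mod 23), so λ ≡ 8.
  x = λ² - 18 - 20 = 64 - 38 ≡ 3; y = λ·(18 - 3) - 1 ≡ 4. → (3, 4)
double: tangent at (3, 4): λ = (3·3² + 3)/(2·4) ≡ 7/8. 8⁻¹ ≡ 3 (mod 23), so λ ≡ 7·3 ≡ 21.
  x = λ² - 3 - 3 = 441 - 6 ≡ 21; y = λ·(3 - 21) - 4 ≡ 9. → (21, 9)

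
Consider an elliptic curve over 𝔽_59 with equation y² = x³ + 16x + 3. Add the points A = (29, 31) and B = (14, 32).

(29, 31) + (14, 32). λ = (32 - 31)/(14 - 29) ≡ 1/44 mod 59. 44⁻¹ ≡ 55 (mod 59), so λ ≡ 55.
  x = λ² - 29 - 14 = 3025 - 43 ≡ 32; y = λ·(29 - 32) - 31 ≡ 40. → (32, 40)

(32, 40)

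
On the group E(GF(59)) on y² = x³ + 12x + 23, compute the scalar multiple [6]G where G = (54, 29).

(54, 29)

Double-and-add on 6 = (110)₂. Start with G = (54, 29) for the leading 1-bit.
double: tangent at (54, 29): λ = (3·54² + 12)/(2·29) ≡ 28/58. 58⁻¹ ≡ 58 (mod 59), so λ ≡ 28·58 ≡ 31.
  x = λ² - 54 - 54 = 961 - 108 ≡ 27; y = λ·(54 - 27) - 29 ≡ 41. → (27, 41)
add G: (27, 41) + (54, 29). λ = (29 - 41)/(54 - 27) ≡ 47/27 mod 59. 27⁻¹ ≡ 35 (mod 59), so λ ≡ 52.
  x = λ² - 27 - 54 = 2704 - 81 ≡ 27; y = λ·(27 - 27) - 41 ≡ 18. → (27, 18)
double: tangent at (27, 18): λ = (3·27² + 12)/(2·18) ≡ 16/36. 36⁻¹ ≡ 41 (mod 59) since 36·41 = 1476 ≡ 1, so λ ≡ 16·41 ≡ 7.
  x = λ² - 27 - 27 = 49 - 54 ≡ 54; y = λ·(27 - 54) - 18 ≡ 29. → (54, 29)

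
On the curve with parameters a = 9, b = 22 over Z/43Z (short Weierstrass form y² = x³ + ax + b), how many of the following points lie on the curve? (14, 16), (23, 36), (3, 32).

(14, 16): 16² ≡ 41, rhs ≡ 11 → off.
(23, 36): 36² ≡ 6, rhs ≡ 12 → off.
(3, 32): 32² ≡ 35, rhs ≡ 33 → off.

0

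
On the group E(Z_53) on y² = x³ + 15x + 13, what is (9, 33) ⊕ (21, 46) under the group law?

(9, 33) + (21, 46). λ = (46 - 33)/(21 - 9) ≡ 13/12 mod 53. 12⁻¹ ≡ 31 (mod 53), so λ ≡ 32.
  x = λ² - 9 - 21 = 1024 - 30 ≡ 40; y = λ·(9 - 40) - 33 ≡ 35. → (40, 35)

(40, 35)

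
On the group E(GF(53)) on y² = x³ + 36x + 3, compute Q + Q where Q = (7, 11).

(38, 13)

tangent at (7, 11): λ = (3·7² + 36)/(2·11) ≡ 24/22. 22⁻¹ ≡ 41 (mod 53), so λ ≡ 24·41 ≡ 30.
  x = λ² - 7 - 7 = 900 - 14 ≡ 38; y = λ·(7 - 38) - 11 ≡ 13. → (38, 13)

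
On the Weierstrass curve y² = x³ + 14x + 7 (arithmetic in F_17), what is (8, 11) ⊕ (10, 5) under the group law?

(8, 6)

(8, 11) + (10, 5). λ = (5 - 11)/(10 - 8) ≡ 11/2 mod 17. 2⁻¹ ≡ 9 (mod 17) since 2·9 = 18 ≡ 1, so λ ≡ 14.
  x = λ² - 8 - 10 = 196 - 18 ≡ 8; y = λ·(8 - 8) - 11 ≡ 6. → (8, 6)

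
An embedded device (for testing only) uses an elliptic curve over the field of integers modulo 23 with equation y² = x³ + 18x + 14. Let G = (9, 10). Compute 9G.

Double-and-add on 9 = (1001)₂. Start with G = (9, 10) for the leading 1-bit.
double: tangent at (9, 10): λ = (3·9² + 18)/(2·10) ≡ 8/20. 20⁻¹ ≡ 15 (mod 23), so λ ≡ 8·15 ≡ 5.
  x = λ² - 9 - 9 = 25 - 18 ≡ 7; y = λ·(9 - 7) - 10 ≡ 0. → (7, 0)
double: (7, 0) + (7, 0): same x and y₁ ≡ -y₂, so the sum is 𝒪.
double: 𝒪 + 𝒪 = 𝒪 (identity).
add G: 𝒪 + (9, 10) = (9, 10) (identity).

(9, 10)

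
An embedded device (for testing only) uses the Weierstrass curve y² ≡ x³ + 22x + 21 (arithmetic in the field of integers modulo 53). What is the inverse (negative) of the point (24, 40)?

-(24, 40) = (24, -40 mod 53) = (24, 13).

(24, 13)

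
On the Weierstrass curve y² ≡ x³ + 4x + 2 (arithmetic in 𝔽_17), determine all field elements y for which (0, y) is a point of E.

x³ + 4x + 2 = 2 ≡ 2 (mod 17).
Square roots of 2 mod 17: 6 and 11 (since 6² = 36 ≡ 2).

6, 11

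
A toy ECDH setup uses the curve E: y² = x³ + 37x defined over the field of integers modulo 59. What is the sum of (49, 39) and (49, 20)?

O

The two points share x = 49 and their y-coordinates satisfy 39 + 20 ≡ 0 (mod 59), so they are inverses. Their sum is the point at infinity.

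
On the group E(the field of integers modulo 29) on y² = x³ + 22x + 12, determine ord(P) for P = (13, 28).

9

2P: tangent at (13, 28): λ = (3·13² + 22)/(2·28) ≡ 7/27. 27⁻¹ ≡ 14 (mod 29), so λ ≡ 7·14 ≡ 11.
  x = λ² - 13 - 13 = 121 - 26 ≡ 8; y = λ·(13 - 8) - 28 ≡ 27. → (8, 27)
3P: (8, 27) + (13, 28). λ = (28 - 27)/(13 - 8) ≡ 1/5 mod 29. 5⁻¹ ≡ 6 (mod 29), so λ ≡ 6.
  x = λ² - 8 - 13 = 36 - 21 ≡ 15; y = λ·(8 - 15) - 27 ≡ 18. → (15, 18)
4P: (15, 18) + (13, 28). λ = (28 - 18)/(13 - 15) ≡ 10/27 mod 29. 27⁻¹ ≡ 14 (mod 29), so λ ≡ 24.
  x = λ² - 15 - 13 = 576 - 28 ≡ 26; y = λ·(15 - 26) - 18 ≡ 8. → (26, 8)
5P: (26, 8) + (13, 28). λ = (28 - 8)/(13 - 26) ≡ 20/16 mod 29. 16⁻¹ ≡ 20 (mod 29) since 16·20 = 320 ≡ 1, so λ ≡ 23.
  x = λ² - 26 - 13 = 529 - 39 ≡ 26; y = λ·(26 - 26) - 8 ≡ 21. → (26, 21)
6P: (26, 21) + (13, 28). λ = (28 - 21)/(13 - 26) ≡ 7/16 mod 29. 16⁻¹ ≡ 20 (mod 29) since 16·20 = 320 ≡ 1, so λ ≡ 24.
  x = λ² - 26 - 13 = 576 - 39 ≡ 15; y = λ·(26 - 15) - 21 ≡ 11. → (15, 11)
7P: (15, 11) + (13, 28). λ = (28 - 11)/(13 - 15) ≡ 17/27 mod 29. 27⁻¹ ≡ 14 (mod 29), so λ ≡ 6.
  x = λ² - 15 - 13 = 36 - 28 ≡ 8; y = λ·(15 - 8) - 11 ≡ 2. → (8, 2)
8P: (8, 2) + (13, 28). λ = (28 - 2)/(13 - 8) ≡ 26/5 mod 29. 5⁻¹ ≡ 6 (mod 29), so λ ≡ 11.
  x = λ² - 8 - 13 = 121 - 21 ≡ 13; y = λ·(8 - 13) - 2 ≡ 1. → (13, 1)
9P: (13, 1) + (13, 28): same x and y₁ ≡ -y₂, so the sum is the point at infinity.
9P = the point at infinity, so the order is 9.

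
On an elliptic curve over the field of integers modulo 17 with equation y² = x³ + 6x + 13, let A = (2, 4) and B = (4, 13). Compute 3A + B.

First 3A:
Repeated addition: build up to 3A.
2A: tangent at (2, 4): λ = (3·2² + 6)/(2·4) ≡ 1/8. 8⁻¹ ≡ 15 (mod 17), so λ ≡ 1·15 ≡ 15.
  x = λ² - 2 - 2 = 225 - 4 ≡ 0; y = λ·(2 - 0) - 4 ≡ 9. → (0, 9)
3A: (0, 9) + (2, 4). λ = (4 - 9)/(2 - 0) ≡ 12/2 mod 17. 2⁻¹ ≡ 9 (mod 17), so λ ≡ 6.
  x = λ² - 0 - 2 = 36 - 2 ≡ 0; y = λ·(0 - 0) - 9 ≡ 8. → (0, 8)
3A = (0, 8).
Finally 3A + B:
(0, 8) + (4, 13). λ = (13 - 8)/(4 - 0) ≡ 5/4 mod 17. 4⁻¹ ≡ 13 (mod 17), so λ ≡ 14.
  x = λ² - 0 - 4 = 196 - 4 ≡ 5; y = λ·(0 - 5) - 8 ≡ 7. → (5, 7)

(5, 7)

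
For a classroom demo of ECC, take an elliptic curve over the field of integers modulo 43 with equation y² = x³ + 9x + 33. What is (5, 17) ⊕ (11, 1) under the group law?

(5, 17) + (11, 1). λ = (1 - 17)/(11 - 5) ≡ 27/6 mod 43. 6⁻¹ ≡ 36 (mod 43) since 6·36 = 216 ≡ 1, so λ ≡ 26.
  x = λ² - 5 - 11 = 676 - 16 ≡ 15; y = λ·(5 - 15) - 17 ≡ 24. → (15, 24)

(15, 24)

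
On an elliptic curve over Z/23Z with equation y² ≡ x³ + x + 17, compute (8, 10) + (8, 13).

The two points share x = 8 and their y-coordinates satisfy 10 + 13 ≡ 0 (mod 23), so they are inverses. Their sum is O.

O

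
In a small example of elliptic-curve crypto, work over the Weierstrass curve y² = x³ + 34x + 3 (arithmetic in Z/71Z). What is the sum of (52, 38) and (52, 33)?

O

The two points share x = 52 and their y-coordinates satisfy 38 + 33 ≡ 0 (mod 71), so they are inverses. Their sum is O.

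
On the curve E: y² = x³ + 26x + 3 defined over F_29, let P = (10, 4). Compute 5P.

Double-and-add on 5 = (101)₂. Start with P = (10, 4) for the leading 1-bit.
double: tangent at (10, 4): λ = (3·10² + 26)/(2·4) ≡ 7/8. 8⁻¹ ≡ 11 (mod 29), so λ ≡ 7·11 ≡ 19.
  x = λ² - 10 - 10 = 361 - 20 ≡ 22; y = λ·(10 - 22) - 4 ≡ 0. → (22, 0)
double: (22, 0) + (22, 0): same x and y₁ ≡ -y₂, so the sum is ∞.
add P: ∞ + (10, 4) = (10, 4) (identity).

(10, 4)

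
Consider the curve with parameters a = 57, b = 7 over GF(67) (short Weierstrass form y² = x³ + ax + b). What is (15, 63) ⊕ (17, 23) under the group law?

(33, 29)

(15, 63) + (17, 23). λ = (23 - 63)/(17 - 15) ≡ 27/2 mod 67. 2⁻¹ ≡ 34 (mod 67), so λ ≡ 47.
  x = λ² - 15 - 17 = 2209 - 32 ≡ 33; y = λ·(15 - 33) - 63 ≡ 29. → (33, 29)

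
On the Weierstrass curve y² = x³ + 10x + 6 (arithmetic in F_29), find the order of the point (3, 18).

3

2P: tangent at (3, 18): λ = (3·3² + 10)/(2·18) ≡ 8/7. 7⁻¹ ≡ 25 (mod 29), so λ ≡ 8·25 ≡ 26.
  x = λ² - 3 - 3 = 676 - 6 ≡ 3; y = λ·(3 - 3) - 18 ≡ 11. → (3, 11)
3P: (3, 11) + (3, 18): same x and y₁ ≡ -y₂, so the sum is O.
3P = O, so the order is 3.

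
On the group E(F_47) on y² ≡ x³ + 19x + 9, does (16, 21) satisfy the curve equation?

no

y² = 21² ≡ 18; x³ + 19x + 9 = 4409 ≡ 38 (mod 47). 18 ≠ 38.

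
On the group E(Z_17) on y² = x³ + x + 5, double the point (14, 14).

(7, 10)

tangent at (14, 14): λ = (3·14² + 1)/(2·14) ≡ 11/11. 11⁻¹ ≡ 14 (mod 17), so λ ≡ 11·14 ≡ 1.
  x = λ² - 14 - 14 = 1 - 28 ≡ 7; y = λ·(14 - 7) - 14 ≡ 10. → (7, 10)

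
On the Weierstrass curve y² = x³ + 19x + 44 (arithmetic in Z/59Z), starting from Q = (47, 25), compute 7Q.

(5, 21)

Repeated addition: build up to 7Q.
2Q: tangent at (47, 25): λ = (3·47² + 19)/(2·25) ≡ 38/50. 50⁻¹ ≡ 13 (mod 59) since 50·13 = 650 ≡ 1, so λ ≡ 38·13 ≡ 22.
  x = λ² - 47 - 47 = 484 - 94 ≡ 36; y = λ·(47 - 36) - 25 ≡ 40. → (36, 40)
3Q: (36, 40) + (47, 25). λ = (25 - 40)/(47 - 36) ≡ 44/11 mod 59. 11⁻¹ ≡ 43 (mod 59) since 11·43 = 473 ≡ 1, so λ ≡ 4.
  x = λ² - 36 - 47 = 16 - 83 ≡ 51; y = λ·(36 - 51) - 40 ≡ 18. → (51, 18)
4Q: (51, 18) + (47, 25). λ = (25 - 18)/(47 - 51) ≡ 7/55 mod 59. 55⁻¹ ≡ 44 (mod 59) since 55·44 = 2420 ≡ 1, so λ ≡ 13.
  x = λ² - 51 - 47 = 169 - 98 ≡ 12; y = λ·(51 - 12) - 18 ≡ 17. → (12, 17)
5Q: (12, 17) + (47, 25). λ = (25 - 17)/(47 - 12) ≡ 8/35 mod 59. 35⁻¹ ≡ 27 (mod 59), so λ ≡ 39.
  x = λ² - 12 - 47 = 1521 - 59 ≡ 46; y = λ·(12 - 46) - 17 ≡ 14. → (46, 14)
6Q: (46, 14) + (47, 25). λ = (25 - 14)/(47 - 46) ≡ 11/1 mod 59. 1⁻¹ ≡ 1 (mod 59), so λ ≡ 11.
  x = λ² - 46 - 47 = 121 - 93 ≡ 28; y = λ·(46 - 28) - 14 ≡ 7. → (28, 7)
7Q: (28, 7) + (47, 25). λ = (25 - 7)/(47 - 28) ≡ 18/19 mod 59. 19⁻¹ ≡ 28 (mod 59) since 19·28 = 532 ≡ 1, so λ ≡ 32.
  x = λ² - 28 - 47 = 1024 - 75 ≡ 5; y = λ·(28 - 5) - 7 ≡ 21. → (5, 21)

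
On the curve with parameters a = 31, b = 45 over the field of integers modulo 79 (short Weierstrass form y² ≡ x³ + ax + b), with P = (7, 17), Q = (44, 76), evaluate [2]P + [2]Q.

(55, 48)

First 2P:
Repeated addition: build up to 2P.
2P: tangent at (7, 17): λ = (3·7² + 31)/(2·17) ≡ 20/34. 34⁻¹ ≡ 7 (mod 79) since 34·7 = 238 ≡ 1, so λ ≡ 20·7 ≡ 61.
  x = λ² - 7 - 7 = 3721 - 14 ≡ 73; y = λ·(7 - 73) - 17 ≡ 65. → (73, 65)
2P = (73, 65).
Next 2Q:
Repeated addition: build up to 2Q.
2Q: tangent at (44, 76): λ = (3·44² + 31)/(2·76) ≡ 72/73. 73⁻¹ ≡ 13 (mod 79) since 73·13 = 949 ≡ 1, so λ ≡ 72·13 ≡ 67.
  x = λ² - 44 - 44 = 4489 - 88 ≡ 56; y = λ·(44 - 56) - 76 ≡ 68. → (56, 68)
2Q = (56, 68).
Finally 2P + 2Q:
(73, 65) + (56, 68). λ = (68 - 65)/(56 - 73) ≡ 3/62 mod 79. 62⁻¹ ≡ 65 (mod 79) since 62·65 = 4030 ≡ 1, so λ ≡ 37.
  x = λ² - 73 - 56 = 1369 - 129 ≡ 55; y = λ·(73 - 55) - 65 ≡ 48. → (55, 48)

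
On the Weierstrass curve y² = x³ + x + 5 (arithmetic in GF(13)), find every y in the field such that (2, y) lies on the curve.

x³ + 1x + 5 = 15 ≡ 2 (mod 13).
2 is a non-residue mod 13; no y exists.

none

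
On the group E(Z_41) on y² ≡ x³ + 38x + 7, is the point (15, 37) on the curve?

y² = 37² ≡ 16; x³ + 38x + 7 = 3952 ≡ 16 (mod 41). 16 = 16.

yes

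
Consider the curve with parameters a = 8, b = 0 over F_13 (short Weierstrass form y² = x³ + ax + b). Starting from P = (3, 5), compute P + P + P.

Repeated addition: build up to 3P.
2P: tangent at (3, 5): λ = (3·3² + 8)/(2·5) ≡ 9/10. 10⁻¹ ≡ 4 (mod 13), so λ ≡ 9·4 ≡ 10.
  x = λ² - 3 - 3 = 100 - 6 ≡ 3; y = λ·(3 - 3) - 5 ≡ 8. → (3, 8)
3P: (3, 8) + (3, 5): same x and y₁ ≡ -y₂, so the sum is the point at infinity.

O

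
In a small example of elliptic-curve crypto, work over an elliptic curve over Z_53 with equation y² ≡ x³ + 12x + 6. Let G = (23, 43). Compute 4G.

(7, 50)

Double-and-add on 4 = (100)₂. Start with G = (23, 43) for the leading 1-bit.
double: tangent at (23, 43): λ = (3·23² + 12)/(2·43) ≡ 9/33. 33⁻¹ ≡ 45 (mod 53) since 33·45 = 1485 ≡ 1, so λ ≡ 9·45 ≡ 34.
  x = λ² - 23 - 23 = 1156 - 46 ≡ 50; y = λ·(23 - 50) - 43 ≡ 46. → (50, 46)
double: tangent at (50, 46): λ = (3·50² + 12)/(2·46) ≡ 39/39. 39⁻¹ ≡ 34 (mod 53) since 39·34 = 1326 ≡ 1, so λ ≡ 39·34 ≡ 1.
  x = λ² - 50 - 50 = 1 - 100 ≡ 7; y = λ·(50 - 7) - 46 ≡ 50. → (7, 50)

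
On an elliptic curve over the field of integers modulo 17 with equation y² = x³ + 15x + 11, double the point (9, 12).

(3, 10)

tangent at (9, 12): λ = (3·9² + 15)/(2·12) ≡ 3/7. 7⁻¹ ≡ 5 (mod 17), so λ ≡ 3·5 ≡ 15.
  x = λ² - 9 - 9 = 225 - 18 ≡ 3; y = λ·(9 - 3) - 12 ≡ 10. → (3, 10)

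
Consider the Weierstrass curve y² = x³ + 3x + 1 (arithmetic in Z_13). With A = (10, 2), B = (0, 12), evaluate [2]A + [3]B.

(4, 8)

First 2A:
Repeated addition: build up to 2A.
2A: tangent at (10, 2): λ = (3·10² + 3)/(2·2) ≡ 4/4. 4⁻¹ ≡ 10 (mod 13) since 4·10 = 40 ≡ 1, so λ ≡ 4·10 ≡ 1.
  x = λ² - 10 - 10 = 1 - 20 ≡ 7; y = λ·(10 - 7) - 2 ≡ 1. → (7, 1)
2A = (7, 1).
Next 3B:
Repeated addition: build up to 3B.
2B: tangent at (0, 12): λ = (3·0² + 3)/(2·12) ≡ 3/11. 11⁻¹ ≡ 6 (mod 13), so λ ≡ 3·6 ≡ 5.
  x = λ² - 0 - 0 = 25 - 0 ≡ 12; y = λ·(0 - 12) - 12 ≡ 6. → (12, 6)
3B: (12, 6) + (0, 12). λ = (12 - 6)/(0 - 12) ≡ 6/1 mod 13. 1⁻¹ ≡ 1 (mod 13), so λ ≡ 6.
  x = λ² - 12 - 0 = 36 - 12 ≡ 11; y = λ·(12 - 11) - 6 ≡ 0. → (11, 0)
3B = (11, 0).
Finally 2A + 3B:
(7, 1) + (11, 0). λ = (0 - 1)/(11 - 7) ≡ 12/4 mod 13. 4⁻¹ ≡ 10 (mod 13) since 4·10 = 40 ≡ 1, so λ ≡ 3.
  x = λ² - 7 - 11 = 9 - 18 ≡ 4; y = λ·(7 - 4) - 1 ≡ 8. → (4, 8)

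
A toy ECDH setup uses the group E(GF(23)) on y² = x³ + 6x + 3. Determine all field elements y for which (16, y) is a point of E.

3, 20

x³ + 6x + 3 = 4195 ≡ 9 (mod 23).
Square roots of 9 mod 23: 3 and 20 (since 3² = 9 ≡ 9).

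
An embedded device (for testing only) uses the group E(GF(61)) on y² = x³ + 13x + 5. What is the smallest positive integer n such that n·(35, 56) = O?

2P: tangent at (35, 56): λ = (3·35² + 13)/(2·56) ≡ 28/51. 51⁻¹ ≡ 6 (mod 61) since 51·6 = 306 ≡ 1, so λ ≡ 28·6 ≡ 46.
  x = λ² - 35 - 35 = 2116 - 70 ≡ 33; y = λ·(35 - 33) - 56 ≡ 36. → (33, 36)
3P: (33, 36) + (35, 56). λ = (56 - 36)/(35 - 33) ≡ 20/2 mod 61. 2⁻¹ ≡ 31 (mod 61), so λ ≡ 10.
  x = λ² - 33 - 35 = 100 - 68 ≡ 32; y = λ·(33 - 32) - 36 ≡ 35. → (32, 35)
4P: (32, 35) + (35, 56). λ = (56 - 35)/(35 - 32) ≡ 21/3 mod 61. 3⁻¹ ≡ 41 (mod 61) since 3·41 = 123 ≡ 1, so λ ≡ 7.
  x = λ² - 32 - 35 = 49 - 67 ≡ 43; y = λ·(32 - 43) - 35 ≡ 10. → (43, 10)
5P: (43, 10) + (35, 56). λ = (56 - 10)/(35 - 43) ≡ 46/53 mod 61. 53⁻¹ ≡ 38 (mod 61) since 53·38 = 2014 ≡ 1, so λ ≡ 40.
  x = λ² - 43 - 35 = 1600 - 78 ≡ 58; y = λ·(43 - 58) - 10 ≡ 0. → (58, 0)
6P: (58, 0) + (35, 56). λ = (56 - 0)/(35 - 58) ≡ 56/38 mod 61. 38⁻¹ ≡ 53 (mod 61), so λ ≡ 40.
  x = λ² - 58 - 35 = 1600 - 93 ≡ 43; y = λ·(58 - 43) - 0 ≡ 51. → (43, 51)
7P: (43, 51) + (35, 56). λ = (56 - 51)/(35 - 43) ≡ 5/53 mod 61. 53⁻¹ ≡ 38 (mod 61), so λ ≡ 7.
  x = λ² - 43 - 35 = 49 - 78 ≡ 32; y = λ·(43 - 32) - 51 ≡ 26. → (32, 26)
8P: (32, 26) + (35, 56). λ = (56 - 26)/(35 - 32) ≡ 30/3 mod 61. 3⁻¹ ≡ 41 (mod 61) since 3·41 = 123 ≡ 1, so λ ≡ 10.
  x = λ² - 32 - 35 = 100 - 67 ≡ 33; y = λ·(32 - 33) - 26 ≡ 25. → (33, 25)
9P: (33, 25) + (35, 56). λ = (56 - 25)/(35 - 33) ≡ 31/2 mod 61. 2⁻¹ ≡ 31 (mod 61), so λ ≡ 46.
  x = λ² - 33 - 35 = 2116 - 68 ≡ 35; y = λ·(33 - 35) - 25 ≡ 5. → (35, 5)
10P: (35, 5) + (35, 56): same x and y₁ ≡ -y₂, so the sum is O.
10P = O, so the order is 10.

10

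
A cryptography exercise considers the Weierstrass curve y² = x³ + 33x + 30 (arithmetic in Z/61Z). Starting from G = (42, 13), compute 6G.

(42, 48)

Double-and-add on 6 = (110)₂. Start with G = (42, 13) for the leading 1-bit.
double: tangent at (42, 13): λ = (3·42² + 33)/(2·13) ≡ 18/26. 26⁻¹ ≡ 54 (mod 61), so λ ≡ 18·54 ≡ 57.
  x = λ² - 42 - 42 = 3249 - 84 ≡ 54; y = λ·(42 - 54) - 13 ≡ 35. → (54, 35)
add G: (54, 35) + (42, 13). λ = (13 - 35)/(42 - 54) ≡ 39/49 mod 61. 49⁻¹ ≡ 5 (mod 61), so λ ≡ 12.
  x = λ² - 54 - 42 = 144 - 96 ≡ 48; y = λ·(54 - 48) - 35 ≡ 37. → (48, 37)
double: tangent at (48, 37): λ = (3·48² + 33)/(2·37) ≡ 52/13. 13⁻¹ ≡ 47 (mod 61), so λ ≡ 52·47 ≡ 4.
  x = λ² - 48 - 48 = 16 - 96 ≡ 42; y = λ·(48 - 42) - 37 ≡ 48. → (42, 48)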